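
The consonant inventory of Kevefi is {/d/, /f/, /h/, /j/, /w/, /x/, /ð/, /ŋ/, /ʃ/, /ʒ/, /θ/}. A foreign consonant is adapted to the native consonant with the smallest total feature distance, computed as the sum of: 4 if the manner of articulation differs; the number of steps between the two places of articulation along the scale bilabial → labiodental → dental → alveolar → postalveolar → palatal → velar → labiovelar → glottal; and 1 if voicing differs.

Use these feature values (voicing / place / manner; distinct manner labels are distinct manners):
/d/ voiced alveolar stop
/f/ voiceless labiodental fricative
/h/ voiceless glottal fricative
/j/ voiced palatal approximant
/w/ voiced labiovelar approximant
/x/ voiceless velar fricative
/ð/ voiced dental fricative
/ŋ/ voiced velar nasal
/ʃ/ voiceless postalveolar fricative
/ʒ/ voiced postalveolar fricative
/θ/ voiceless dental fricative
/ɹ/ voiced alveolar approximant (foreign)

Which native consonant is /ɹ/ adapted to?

j

/j/ is closest: same manner (approximant), place distance 2 (alveolar→palatal), same voicing; total 2. Next closest is /d/ at distance 4.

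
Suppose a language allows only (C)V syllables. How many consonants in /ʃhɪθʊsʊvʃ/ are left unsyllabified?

The consonants /ʃ/, /v/, /ʃ/ cannot be parsed into a legal (C)V syllable (no codas are permitted; onsets are limited to one consonant).

3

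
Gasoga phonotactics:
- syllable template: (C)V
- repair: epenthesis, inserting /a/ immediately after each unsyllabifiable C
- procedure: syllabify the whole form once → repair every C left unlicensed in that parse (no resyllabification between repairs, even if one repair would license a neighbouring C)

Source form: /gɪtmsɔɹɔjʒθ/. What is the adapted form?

Under (C)V, the unsyllabifiable consonants are /t/, /m/, /j/, /ʒ/, /θ/ (no codas are permitted; onsets are limited to one consonant).
Inserting the epenthetic vowel yields /t/ → /ta/, /m/ → /ma/, /j/ → /ja/, /ʒ/ → /ʒa/, /θ/ → /θa/.

gɪtamasɔɹɔjaʒaθa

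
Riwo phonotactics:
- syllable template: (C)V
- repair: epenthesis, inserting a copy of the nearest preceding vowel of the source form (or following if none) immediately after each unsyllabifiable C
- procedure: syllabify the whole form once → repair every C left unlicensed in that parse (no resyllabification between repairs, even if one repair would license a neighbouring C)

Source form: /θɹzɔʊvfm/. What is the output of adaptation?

The consonants /θ/, /ɹ/, /v/, /f/, /m/ cannot be parsed into a legal (C)V syllable (no codas are permitted; onsets are limited to one consonant).
Epenthesis after each stranded consonant: /θ/ → /θɔ/, /ɹ/ → /ɹɔ/, /v/ → /vʊ/, /f/ → /fʊ/, /m/ → /mʊ/.

θɔɹɔzɔʊvʊfʊmʊ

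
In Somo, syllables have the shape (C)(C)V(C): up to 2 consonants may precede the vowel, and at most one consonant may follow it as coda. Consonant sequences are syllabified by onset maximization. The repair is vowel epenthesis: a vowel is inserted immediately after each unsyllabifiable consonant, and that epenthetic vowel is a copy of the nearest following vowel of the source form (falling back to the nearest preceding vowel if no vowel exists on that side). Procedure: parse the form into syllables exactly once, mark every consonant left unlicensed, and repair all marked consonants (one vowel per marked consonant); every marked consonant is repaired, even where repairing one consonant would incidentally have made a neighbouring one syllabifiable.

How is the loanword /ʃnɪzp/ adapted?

ʃnɪzpɪ

Under (C)(C)V(C), the unsyllabifiable consonants are /p/ (at most one coda consonant is licensed; onsets may contain at most 2 consonants).
Epenthesis after each stranded consonant: /p/ → /pɪ/.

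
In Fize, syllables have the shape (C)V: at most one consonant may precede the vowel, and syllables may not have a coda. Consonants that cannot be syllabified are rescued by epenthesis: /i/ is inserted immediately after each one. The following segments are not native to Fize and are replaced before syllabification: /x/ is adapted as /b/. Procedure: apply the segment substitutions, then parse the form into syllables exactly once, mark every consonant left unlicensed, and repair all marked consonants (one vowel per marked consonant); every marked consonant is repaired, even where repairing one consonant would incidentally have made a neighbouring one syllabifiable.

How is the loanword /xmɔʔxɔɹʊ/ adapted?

bimɔʔibɔɹʊ

Substitution: /x/ → /b/, giving /bmɔʔbɔɹʊ/.
Under (C)V, the unsyllabifiable consonants are /b/, /ʔ/ (no codas are permitted; onsets are limited to one consonant).
Inserting the epenthetic vowel yields /b/ → /bi/, /ʔ/ → /ʔi/.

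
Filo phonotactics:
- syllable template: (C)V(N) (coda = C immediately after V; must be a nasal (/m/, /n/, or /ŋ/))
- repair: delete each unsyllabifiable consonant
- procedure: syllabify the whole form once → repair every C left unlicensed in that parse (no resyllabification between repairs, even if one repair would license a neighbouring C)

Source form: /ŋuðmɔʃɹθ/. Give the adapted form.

ŋumɔ

Syllabifying with onset maximization leaves /ð/, /ʃ/, /ɹ/, /θ/ stranded (only a nasal (/m/, /n/, or /ŋ/) is licensed in coda position; onsets are limited to one consonant).
Each unlicensed consonant is deleted: /ð/, /ʃ/, /ɹ/, /θ/.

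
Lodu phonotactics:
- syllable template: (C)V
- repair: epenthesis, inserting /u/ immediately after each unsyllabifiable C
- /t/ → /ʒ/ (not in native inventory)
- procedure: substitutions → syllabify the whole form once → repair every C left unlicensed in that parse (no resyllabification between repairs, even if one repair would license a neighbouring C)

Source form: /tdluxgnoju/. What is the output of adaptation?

ʒuduluxugunoju

Substitution: /t/ → /ʒ/, giving /ʒdluxgnoju/.
The consonants /ʒ/, /d/, /x/, /g/ cannot be parsed into a legal (C)V syllable (no codas are permitted; onsets are limited to one consonant).
Epenthesis after each stranded consonant: /ʒ/ → /ʒu/, /d/ → /du/, /x/ → /xu/, /g/ → /gu/.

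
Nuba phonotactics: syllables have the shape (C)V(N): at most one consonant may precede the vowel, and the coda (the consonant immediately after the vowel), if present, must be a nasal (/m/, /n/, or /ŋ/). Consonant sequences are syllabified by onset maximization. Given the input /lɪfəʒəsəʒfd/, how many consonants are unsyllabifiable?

3

Under (C)V(N), the unsyllabifiable consonants are /ʒ/, /f/, /d/ (only a nasal (/m/, /n/, or /ŋ/) is licensed in coda position; onsets are limited to one consonant).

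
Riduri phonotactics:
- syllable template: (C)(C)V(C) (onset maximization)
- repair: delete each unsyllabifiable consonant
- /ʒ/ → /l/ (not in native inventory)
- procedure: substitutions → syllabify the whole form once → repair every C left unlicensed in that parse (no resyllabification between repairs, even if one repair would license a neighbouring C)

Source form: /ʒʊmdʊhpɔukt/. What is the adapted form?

lʊmdʊhpɔuk

Substitution: /ʒ/ → /l/, giving /lʊmdʊhpɔukt/.
Under (C)(C)V(C), the unsyllabifiable consonants are /t/ (at most one coda consonant is licensed; onsets may contain at most 2 consonants).
Deletion applies to /t/.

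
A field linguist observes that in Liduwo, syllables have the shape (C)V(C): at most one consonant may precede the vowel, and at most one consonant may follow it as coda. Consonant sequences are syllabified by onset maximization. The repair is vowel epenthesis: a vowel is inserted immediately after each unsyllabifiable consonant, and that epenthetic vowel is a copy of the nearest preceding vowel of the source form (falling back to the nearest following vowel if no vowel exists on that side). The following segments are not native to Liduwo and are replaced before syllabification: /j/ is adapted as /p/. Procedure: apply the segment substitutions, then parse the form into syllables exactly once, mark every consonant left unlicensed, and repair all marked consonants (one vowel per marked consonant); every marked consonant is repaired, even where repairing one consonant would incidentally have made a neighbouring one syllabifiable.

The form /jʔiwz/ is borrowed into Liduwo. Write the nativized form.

Substitution: /j/ → /p/, giving /pʔiwz/.
Under (C)V(C), the unsyllabifiable consonants are /p/, /z/ (at most one coda consonant is licensed; onsets are limited to one consonant).
Epenthesis after each stranded consonant: /p/ → /pi/, /z/ → /zi/.

piʔiwzi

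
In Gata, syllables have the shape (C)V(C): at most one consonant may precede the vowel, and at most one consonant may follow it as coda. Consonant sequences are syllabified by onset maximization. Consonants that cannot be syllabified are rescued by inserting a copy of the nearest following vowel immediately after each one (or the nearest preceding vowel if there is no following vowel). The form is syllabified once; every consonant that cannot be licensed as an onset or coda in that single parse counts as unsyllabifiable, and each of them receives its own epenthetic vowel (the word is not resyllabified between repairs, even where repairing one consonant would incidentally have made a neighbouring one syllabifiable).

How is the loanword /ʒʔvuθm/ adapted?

ʒuʔuvuθmu

Syllabifying with onset maximization leaves /ʒ/, /ʔ/, /m/ stranded (at most one coda consonant is licensed; onsets are limited to one consonant).
Epenthesis after each stranded consonant: /ʒ/ → /ʒu/, /ʔ/ → /ʔu/, /m/ → /mu/.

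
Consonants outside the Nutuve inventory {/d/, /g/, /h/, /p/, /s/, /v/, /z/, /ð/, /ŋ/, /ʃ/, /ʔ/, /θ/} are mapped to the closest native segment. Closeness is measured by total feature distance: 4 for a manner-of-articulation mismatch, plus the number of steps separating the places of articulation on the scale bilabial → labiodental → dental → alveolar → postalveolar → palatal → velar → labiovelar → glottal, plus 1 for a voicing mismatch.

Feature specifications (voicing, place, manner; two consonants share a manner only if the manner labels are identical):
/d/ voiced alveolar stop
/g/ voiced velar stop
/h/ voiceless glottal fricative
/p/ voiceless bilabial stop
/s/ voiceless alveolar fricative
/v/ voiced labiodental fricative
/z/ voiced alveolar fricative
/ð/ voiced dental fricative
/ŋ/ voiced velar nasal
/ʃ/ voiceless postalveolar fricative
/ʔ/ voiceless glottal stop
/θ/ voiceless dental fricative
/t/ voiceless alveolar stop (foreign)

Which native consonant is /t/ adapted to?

/d/ is closest: same manner (stop), place distance 0 (alveolar→alveolar), voicing differs (+1); total 1. Next closest is /p/ at distance 3.

d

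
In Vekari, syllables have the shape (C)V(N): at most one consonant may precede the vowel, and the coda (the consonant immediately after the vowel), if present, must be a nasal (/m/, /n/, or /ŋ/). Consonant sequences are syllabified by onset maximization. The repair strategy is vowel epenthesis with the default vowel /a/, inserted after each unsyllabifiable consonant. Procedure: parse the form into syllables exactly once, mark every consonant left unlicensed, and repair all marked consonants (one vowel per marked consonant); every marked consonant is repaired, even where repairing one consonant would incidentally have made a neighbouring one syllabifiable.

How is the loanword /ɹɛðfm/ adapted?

Under (C)V(N), the unsyllabifiable consonants are /ð/, /f/, /m/ (only a nasal (/m/, /n/, or /ŋ/) is licensed in coda position; onsets are limited to one consonant).
Epenthesis after each stranded consonant: /ð/ → /ða/, /f/ → /fa/, /m/ → /ma/.

ɹɛðafama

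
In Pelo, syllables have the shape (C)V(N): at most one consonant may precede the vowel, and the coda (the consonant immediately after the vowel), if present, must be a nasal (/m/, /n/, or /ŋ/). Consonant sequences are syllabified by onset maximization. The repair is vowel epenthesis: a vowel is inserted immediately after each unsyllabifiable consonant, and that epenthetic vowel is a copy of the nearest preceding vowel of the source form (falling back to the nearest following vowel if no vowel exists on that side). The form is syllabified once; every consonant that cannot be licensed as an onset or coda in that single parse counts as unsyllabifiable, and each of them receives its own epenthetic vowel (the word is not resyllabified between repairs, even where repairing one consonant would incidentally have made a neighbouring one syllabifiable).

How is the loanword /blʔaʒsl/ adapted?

balaʔaʒasala

Syllabifying with onset maximization leaves /b/, /l/, /ʒ/, /s/, /l/ stranded (only a nasal (/m/, /n/, or /ŋ/) is licensed in coda position; onsets are limited to one consonant).
Inserting the epenthetic vowel yields /b/ → /ba/, /l/ → /la/, /ʒ/ → /ʒa/, /s/ → /sa/, /l/ → /la/.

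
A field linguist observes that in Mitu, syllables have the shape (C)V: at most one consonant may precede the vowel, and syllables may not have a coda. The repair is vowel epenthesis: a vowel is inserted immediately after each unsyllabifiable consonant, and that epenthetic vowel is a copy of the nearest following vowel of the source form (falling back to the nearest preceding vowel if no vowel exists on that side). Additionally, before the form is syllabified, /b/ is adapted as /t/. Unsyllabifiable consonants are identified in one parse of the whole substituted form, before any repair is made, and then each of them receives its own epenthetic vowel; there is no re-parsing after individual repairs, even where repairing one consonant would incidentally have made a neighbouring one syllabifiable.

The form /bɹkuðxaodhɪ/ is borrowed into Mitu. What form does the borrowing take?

tuɹukuðaxaodɪhɪ

Substitution: /b/ → /t/, giving /tɹkuðxaodhɪ/.
The consonants /t/, /ɹ/, /ð/, /d/ cannot be parsed into a legal (C)V syllable (no codas are permitted; onsets are limited to one consonant).
Epenthesis after each stranded consonant: /t/ → /tu/, /ɹ/ → /ɹu/, /ð/ → /ða/, /d/ → /dɪ/.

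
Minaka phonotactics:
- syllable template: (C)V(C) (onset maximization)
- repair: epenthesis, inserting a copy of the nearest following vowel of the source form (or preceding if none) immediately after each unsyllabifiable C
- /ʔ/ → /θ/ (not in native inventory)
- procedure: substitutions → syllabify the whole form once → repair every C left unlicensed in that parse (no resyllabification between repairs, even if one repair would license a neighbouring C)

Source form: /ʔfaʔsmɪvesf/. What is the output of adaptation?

θafaθsɪmɪvesfe

Substitution: /ʔ/ → /θ/, giving /θfaθsmɪvesf/.
The consonants /θ/, /s/, /f/ cannot be parsed into a legal (C)V(C) syllable (at most one coda consonant is licensed; onsets are limited to one consonant).
Inserting the epenthetic vowel yields /θ/ → /θa/, /s/ → /sɪ/, /f/ → /fe/.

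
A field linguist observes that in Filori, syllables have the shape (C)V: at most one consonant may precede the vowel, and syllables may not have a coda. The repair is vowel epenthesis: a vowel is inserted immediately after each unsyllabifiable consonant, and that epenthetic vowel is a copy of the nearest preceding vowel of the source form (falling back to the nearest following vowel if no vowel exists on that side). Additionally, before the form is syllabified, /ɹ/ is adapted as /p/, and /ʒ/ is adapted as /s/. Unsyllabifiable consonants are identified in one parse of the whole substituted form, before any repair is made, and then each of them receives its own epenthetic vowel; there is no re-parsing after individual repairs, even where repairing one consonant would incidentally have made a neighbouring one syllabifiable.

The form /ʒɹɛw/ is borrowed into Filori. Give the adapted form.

Substitution: /ʒ/ → /s/, /ɹ/ → /p/, giving /spɛw/.
The consonants /s/, /w/ cannot be parsed into a legal (C)V syllable (no codas are permitted; onsets are limited to one consonant).
Inserting the epenthetic vowel yields /s/ → /sɛ/, /w/ → /wɛ/.

sɛpɛwɛ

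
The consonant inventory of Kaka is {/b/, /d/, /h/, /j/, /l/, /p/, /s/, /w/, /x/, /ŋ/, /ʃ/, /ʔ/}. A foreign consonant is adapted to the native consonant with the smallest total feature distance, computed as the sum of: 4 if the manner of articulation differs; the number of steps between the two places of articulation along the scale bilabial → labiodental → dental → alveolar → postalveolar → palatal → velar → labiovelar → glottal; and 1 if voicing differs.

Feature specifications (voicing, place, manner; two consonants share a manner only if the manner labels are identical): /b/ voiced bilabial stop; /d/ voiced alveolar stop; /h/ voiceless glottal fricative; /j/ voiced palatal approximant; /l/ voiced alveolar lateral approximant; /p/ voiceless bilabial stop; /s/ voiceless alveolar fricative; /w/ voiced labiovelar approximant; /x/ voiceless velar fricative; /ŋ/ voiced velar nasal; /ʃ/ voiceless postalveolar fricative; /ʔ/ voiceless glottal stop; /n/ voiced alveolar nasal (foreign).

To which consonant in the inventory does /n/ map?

/ŋ/ is closest: same manner (nasal), place distance 3 (alveolar→velar), same voicing; total 3. Next closest is /d/ at distance 4.

ŋ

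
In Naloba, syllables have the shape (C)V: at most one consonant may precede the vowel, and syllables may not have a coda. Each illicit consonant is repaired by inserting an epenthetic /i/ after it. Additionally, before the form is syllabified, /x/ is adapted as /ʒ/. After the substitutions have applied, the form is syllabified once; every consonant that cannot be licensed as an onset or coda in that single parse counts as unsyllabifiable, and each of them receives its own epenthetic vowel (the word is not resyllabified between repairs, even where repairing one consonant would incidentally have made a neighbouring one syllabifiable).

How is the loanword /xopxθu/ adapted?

ʒopiʒiθu

Substitution: /x/ → /ʒ/, giving /ʒopʒθu/.
The consonants /p/, /ʒ/ cannot be parsed into a legal (C)V syllable (no codas are permitted; onsets are limited to one consonant).
Each unlicensed consonant becomes the onset of a new syllable: /p/ → /pi/, /ʒ/ → /ʒi/.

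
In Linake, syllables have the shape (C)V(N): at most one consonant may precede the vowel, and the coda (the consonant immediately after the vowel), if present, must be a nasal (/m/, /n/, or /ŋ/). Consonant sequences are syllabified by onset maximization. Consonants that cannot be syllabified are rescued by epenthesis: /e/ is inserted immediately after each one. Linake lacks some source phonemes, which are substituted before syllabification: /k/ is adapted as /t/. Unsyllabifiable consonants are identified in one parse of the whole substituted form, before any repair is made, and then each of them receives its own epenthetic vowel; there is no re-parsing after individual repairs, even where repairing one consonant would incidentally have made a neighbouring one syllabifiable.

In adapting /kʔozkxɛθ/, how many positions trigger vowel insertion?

4

After substitution the input is /tʔoztxɛθ/.
The unsyllabifiable consonants are /t/, /z/, /t/, /θ/; each receives one epenthetic vowel.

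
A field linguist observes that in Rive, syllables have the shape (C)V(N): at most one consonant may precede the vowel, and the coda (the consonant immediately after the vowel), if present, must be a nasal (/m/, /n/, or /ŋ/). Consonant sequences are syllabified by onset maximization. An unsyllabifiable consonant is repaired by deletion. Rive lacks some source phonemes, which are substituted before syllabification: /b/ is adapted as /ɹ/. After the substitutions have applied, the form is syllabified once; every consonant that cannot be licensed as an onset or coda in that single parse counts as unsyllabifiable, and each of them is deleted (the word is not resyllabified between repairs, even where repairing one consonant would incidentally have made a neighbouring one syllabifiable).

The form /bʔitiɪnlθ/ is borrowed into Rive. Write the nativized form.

Substitution: /b/ → /ɹ/, giving /ɹʔitiɪnlθ/.
The consonants /ɹ/, /l/, /θ/ cannot be parsed into a legal (C)V(N) syllable (only a nasal (/m/, /n/, or /ŋ/) is licensed in coda position; onsets are limited to one consonant).
Deleting the stranded consonants removes /ɹ/, /l/, /θ/.

ʔitiɪn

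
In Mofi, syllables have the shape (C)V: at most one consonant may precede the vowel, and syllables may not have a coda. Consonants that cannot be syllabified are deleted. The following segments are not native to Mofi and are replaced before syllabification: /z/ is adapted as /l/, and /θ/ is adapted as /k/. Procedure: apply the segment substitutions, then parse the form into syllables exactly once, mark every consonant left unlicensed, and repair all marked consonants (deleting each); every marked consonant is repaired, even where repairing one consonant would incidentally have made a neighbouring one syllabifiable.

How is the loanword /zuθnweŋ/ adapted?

Substitution: /z/ → /l/, /θ/ → /k/, giving /luknweŋ/.
The consonants /k/, /n/, /ŋ/ cannot be parsed into a legal (C)V syllable (no codas are permitted; onsets are limited to one consonant).
Deleting the stranded consonants removes /k/, /n/, /ŋ/.

luwe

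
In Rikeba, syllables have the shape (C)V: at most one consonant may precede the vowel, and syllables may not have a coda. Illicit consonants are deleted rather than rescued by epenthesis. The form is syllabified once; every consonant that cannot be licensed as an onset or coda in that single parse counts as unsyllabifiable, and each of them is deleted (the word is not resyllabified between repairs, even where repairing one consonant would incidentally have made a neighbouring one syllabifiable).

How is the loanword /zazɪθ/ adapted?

Under (C)V, the unsyllabifiable consonants are /θ/ (no codas are permitted; onsets are limited to one consonant).
Deleting the stranded consonants removes /θ/.

zazɪ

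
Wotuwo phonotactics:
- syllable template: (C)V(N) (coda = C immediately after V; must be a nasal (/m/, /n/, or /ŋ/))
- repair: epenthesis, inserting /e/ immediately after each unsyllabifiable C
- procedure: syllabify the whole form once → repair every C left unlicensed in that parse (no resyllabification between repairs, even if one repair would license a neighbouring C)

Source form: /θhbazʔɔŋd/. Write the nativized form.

θehebazeʔɔŋde

The consonants /θ/, /h/, /z/, /d/ cannot be parsed into a legal (C)V(N) syllable (only a nasal (/m/, /n/, or /ŋ/) is licensed in coda position; onsets are limited to one consonant).
Inserting the epenthetic vowel yields /θ/ → /θe/, /h/ → /he/, /z/ → /ze/, /d/ → /de/.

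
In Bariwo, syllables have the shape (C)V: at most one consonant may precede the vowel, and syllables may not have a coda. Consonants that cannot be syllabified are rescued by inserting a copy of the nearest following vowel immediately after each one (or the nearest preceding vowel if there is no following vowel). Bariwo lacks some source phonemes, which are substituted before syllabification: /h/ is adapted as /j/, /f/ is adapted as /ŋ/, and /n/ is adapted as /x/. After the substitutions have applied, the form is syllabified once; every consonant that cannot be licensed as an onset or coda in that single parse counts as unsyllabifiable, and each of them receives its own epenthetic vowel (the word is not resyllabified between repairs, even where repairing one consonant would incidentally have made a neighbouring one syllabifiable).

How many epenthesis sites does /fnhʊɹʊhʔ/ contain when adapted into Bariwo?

4

After substitution the input is /ŋxjʊɹʊjʔ/.
The unsyllabifiable consonants are /ŋ/, /x/, /j/, /ʔ/; each receives one epenthetic vowel.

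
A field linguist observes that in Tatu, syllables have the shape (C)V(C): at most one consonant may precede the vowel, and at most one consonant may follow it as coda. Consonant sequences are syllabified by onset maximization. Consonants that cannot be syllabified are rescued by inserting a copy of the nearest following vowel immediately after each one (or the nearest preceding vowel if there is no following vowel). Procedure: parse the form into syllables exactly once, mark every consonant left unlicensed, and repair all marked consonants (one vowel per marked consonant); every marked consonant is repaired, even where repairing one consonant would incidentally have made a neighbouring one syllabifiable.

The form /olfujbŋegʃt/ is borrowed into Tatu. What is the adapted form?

olfujbeŋegʃete

Syllabifying with onset maximization leaves /b/, /ʃ/, /t/ stranded (at most one coda consonant is licensed; onsets are limited to one consonant).
Inserting the epenthetic vowel yields /b/ → /be/, /ʃ/ → /ʃe/, /t/ → /te/.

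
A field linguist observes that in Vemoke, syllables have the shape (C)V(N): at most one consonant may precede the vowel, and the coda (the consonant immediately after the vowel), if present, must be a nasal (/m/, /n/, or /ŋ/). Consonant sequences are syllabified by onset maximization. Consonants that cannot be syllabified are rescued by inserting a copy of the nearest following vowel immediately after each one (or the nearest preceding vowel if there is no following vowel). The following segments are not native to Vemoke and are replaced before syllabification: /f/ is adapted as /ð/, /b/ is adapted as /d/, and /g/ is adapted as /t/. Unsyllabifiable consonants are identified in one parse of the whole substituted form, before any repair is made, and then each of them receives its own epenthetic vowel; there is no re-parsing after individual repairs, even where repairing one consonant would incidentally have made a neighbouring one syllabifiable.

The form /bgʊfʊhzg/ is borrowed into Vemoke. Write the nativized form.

Substitution: /b/ → /d/, /g/ → /t/, /f/ → /ð/, giving /dtʊðʊhzt/.
Syllabifying with onset maximization leaves /d/, /h/, /z/, /t/ stranded (only a nasal (/m/, /n/, or /ŋ/) is licensed in coda position; onsets are limited to one consonant).
Inserting the epenthetic vowel yields /d/ → /dʊ/, /h/ → /hʊ/, /z/ → /zʊ/, /t/ → /tʊ/.

dʊtʊðʊhʊzʊtʊ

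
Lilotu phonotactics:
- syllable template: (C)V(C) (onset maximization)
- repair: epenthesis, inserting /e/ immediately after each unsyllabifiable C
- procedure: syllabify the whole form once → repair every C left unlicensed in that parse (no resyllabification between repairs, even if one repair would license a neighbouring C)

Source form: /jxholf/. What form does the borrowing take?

jexeholfe

Syllabifying with onset maximization leaves /j/, /x/, /f/ stranded (at most one coda consonant is licensed; onsets are limited to one consonant).
Each unlicensed consonant becomes the onset of a new syllable: /j/ → /je/, /x/ → /xe/, /f/ → /fe/.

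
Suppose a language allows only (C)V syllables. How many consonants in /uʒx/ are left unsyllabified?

2

Syllabifying with onset maximization leaves /ʒ/, /x/ stranded (no codas are permitted; onsets are limited to one consonant).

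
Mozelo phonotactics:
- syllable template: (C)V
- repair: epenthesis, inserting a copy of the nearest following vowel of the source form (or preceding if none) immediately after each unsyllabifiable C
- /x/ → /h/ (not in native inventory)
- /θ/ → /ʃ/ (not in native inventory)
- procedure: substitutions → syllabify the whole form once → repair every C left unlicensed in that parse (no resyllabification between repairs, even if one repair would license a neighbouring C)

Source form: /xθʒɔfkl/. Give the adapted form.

Substitution: /x/ → /h/, /θ/ → /ʃ/, giving /hʃʒɔfkl/.
Under (C)V, the unsyllabifiable consonants are /h/, /ʃ/, /f/, /k/, /l/ (no codas are permitted; onsets are limited to one consonant).
Inserting the epenthetic vowel yields /h/ → /hɔ/, /ʃ/ → /ʃɔ/, /f/ → /fɔ/, /k/ → /kɔ/, /l/ → /lɔ/.

hɔʃɔʒɔfɔkɔlɔ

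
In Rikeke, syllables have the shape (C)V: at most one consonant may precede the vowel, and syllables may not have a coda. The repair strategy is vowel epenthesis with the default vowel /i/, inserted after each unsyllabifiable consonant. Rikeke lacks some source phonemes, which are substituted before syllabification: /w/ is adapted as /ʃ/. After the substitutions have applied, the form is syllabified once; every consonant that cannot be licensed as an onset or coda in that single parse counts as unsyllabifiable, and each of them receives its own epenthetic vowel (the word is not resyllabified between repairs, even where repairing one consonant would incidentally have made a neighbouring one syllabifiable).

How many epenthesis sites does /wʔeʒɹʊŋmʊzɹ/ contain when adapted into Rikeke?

5

After substitution the input is /ʃʔeʒɹʊŋmʊzɹ/.
The unsyllabifiable consonants are /ʃ/, /ʒ/, /ŋ/, /z/, /ɹ/; each receives one epenthetic vowel.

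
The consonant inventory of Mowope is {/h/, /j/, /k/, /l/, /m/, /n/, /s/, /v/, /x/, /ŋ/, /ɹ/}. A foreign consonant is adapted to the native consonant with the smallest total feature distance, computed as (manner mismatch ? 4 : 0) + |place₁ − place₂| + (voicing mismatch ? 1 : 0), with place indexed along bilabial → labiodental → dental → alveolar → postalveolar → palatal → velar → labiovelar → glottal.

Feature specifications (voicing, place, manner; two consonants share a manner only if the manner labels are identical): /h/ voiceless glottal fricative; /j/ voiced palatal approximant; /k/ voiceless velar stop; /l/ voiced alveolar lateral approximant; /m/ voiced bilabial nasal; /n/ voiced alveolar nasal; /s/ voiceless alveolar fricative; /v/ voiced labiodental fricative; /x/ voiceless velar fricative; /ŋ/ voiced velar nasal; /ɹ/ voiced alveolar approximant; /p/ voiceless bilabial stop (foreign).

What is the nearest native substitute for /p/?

m

/m/ is closest: manner differs (stop→nasal, +4), place distance 0 (bilabial→bilabial), voicing differs (+1); total 5. Next closest is /k/ at distance 6.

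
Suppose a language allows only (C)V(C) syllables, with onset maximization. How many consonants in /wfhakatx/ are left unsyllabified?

3

Syllabifying with onset maximization leaves /w/, /f/, /x/ stranded (at most one coda consonant is licensed; onsets are limited to one consonant).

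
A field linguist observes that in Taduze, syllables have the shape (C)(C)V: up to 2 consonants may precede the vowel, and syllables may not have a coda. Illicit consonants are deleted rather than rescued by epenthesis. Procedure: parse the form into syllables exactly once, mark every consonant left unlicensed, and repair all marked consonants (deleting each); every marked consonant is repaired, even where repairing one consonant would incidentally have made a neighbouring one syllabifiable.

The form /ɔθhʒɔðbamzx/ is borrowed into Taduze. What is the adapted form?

The consonants /θ/, /m/, /z/, /x/ cannot be parsed into a legal (C)(C)V syllable (no codas are permitted; onsets may contain at most 2 consonants).
Each unlicensed consonant is deleted: /θ/, /m/, /z/, /x/.

ɔhʒɔðba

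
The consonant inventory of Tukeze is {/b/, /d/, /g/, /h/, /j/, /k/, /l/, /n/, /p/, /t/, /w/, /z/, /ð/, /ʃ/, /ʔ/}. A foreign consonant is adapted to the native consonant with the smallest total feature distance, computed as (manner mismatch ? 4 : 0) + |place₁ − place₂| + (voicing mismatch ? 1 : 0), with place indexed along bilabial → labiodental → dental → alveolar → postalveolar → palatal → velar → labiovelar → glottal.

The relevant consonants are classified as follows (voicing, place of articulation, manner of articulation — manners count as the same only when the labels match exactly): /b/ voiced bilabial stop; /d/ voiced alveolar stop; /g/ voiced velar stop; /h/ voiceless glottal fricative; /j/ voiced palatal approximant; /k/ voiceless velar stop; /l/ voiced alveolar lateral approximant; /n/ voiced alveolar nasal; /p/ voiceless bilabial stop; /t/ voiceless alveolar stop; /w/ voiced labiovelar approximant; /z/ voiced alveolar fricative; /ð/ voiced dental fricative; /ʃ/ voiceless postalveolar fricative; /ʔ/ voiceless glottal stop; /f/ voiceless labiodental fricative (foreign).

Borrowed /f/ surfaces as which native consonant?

/ð/ is closest: same manner (fricative), place distance 1 (labiodental→dental), voicing differs (+1); total 2. Next closest is /z/ at distance 3.

ð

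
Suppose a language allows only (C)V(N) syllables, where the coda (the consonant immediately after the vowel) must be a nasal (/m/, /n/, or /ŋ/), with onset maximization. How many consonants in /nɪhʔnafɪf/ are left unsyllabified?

3

The consonants /h/, /ʔ/, /f/ cannot be parsed into a legal (C)V(N) syllable (only a nasal (/m/, /n/, or /ŋ/) is licensed in coda position; onsets are limited to one consonant).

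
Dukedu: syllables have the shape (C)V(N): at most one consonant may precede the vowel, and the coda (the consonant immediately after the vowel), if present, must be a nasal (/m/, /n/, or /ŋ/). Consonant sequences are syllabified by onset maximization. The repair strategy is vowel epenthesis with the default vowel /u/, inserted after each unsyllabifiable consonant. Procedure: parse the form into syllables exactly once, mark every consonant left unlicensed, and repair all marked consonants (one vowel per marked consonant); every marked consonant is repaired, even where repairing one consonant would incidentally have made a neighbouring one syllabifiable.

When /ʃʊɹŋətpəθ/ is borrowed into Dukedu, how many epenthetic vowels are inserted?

3

The unsyllabifiable consonants are /ɹ/, /t/, /θ/; each receives one epenthetic vowel.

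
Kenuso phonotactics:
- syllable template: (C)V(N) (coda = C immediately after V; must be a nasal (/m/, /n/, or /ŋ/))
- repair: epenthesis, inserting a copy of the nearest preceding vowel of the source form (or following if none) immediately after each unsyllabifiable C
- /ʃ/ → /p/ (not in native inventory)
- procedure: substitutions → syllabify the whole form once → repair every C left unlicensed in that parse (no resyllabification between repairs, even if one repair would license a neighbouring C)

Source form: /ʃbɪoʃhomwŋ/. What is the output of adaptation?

pɪbɪopohomwoŋo

Substitution: /ʃ/ → /p/, giving /pbɪophomwŋ/.
Syllabifying with onset maximization leaves /p/, /p/, /w/, /ŋ/ stranded (only a nasal (/m/, /n/, or /ŋ/) is licensed in coda position; onsets are limited to one consonant).
Inserting the epenthetic vowel yields /p/ → /pɪ/, /p/ → /po/, /w/ → /wo/, /ŋ/ → /ŋo/.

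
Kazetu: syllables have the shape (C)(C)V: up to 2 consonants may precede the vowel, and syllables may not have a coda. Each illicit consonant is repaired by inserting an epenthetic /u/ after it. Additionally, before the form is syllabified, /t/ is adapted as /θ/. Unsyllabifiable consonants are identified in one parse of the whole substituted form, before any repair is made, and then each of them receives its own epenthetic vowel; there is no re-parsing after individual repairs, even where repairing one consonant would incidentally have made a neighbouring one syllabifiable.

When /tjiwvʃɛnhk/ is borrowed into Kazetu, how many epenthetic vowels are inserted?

After substitution the input is /θjiwvʃɛnhk/.
The unsyllabifiable consonants are /w/, /n/, /h/, /k/; each receives one epenthetic vowel.

4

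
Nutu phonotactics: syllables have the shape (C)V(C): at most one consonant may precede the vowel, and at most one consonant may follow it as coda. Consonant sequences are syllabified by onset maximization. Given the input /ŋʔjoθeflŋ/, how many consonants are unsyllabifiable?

Under (C)V(C), the unsyllabifiable consonants are /ŋ/, /ʔ/, /l/, /ŋ/ (at most one coda consonant is licensed; onsets are limited to one consonant).

4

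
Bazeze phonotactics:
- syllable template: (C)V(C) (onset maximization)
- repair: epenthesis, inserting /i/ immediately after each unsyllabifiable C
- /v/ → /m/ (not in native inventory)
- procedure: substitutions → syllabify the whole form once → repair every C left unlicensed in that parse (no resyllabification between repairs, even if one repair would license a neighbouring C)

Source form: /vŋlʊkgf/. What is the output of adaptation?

miŋilʊkgifi

Substitution: /v/ → /m/, giving /mŋlʊkgf/.
Syllabifying with onset maximization leaves /m/, /ŋ/, /g/, /f/ stranded (at most one coda consonant is licensed; onsets are limited to one consonant).
Inserting the epenthetic vowel yields /m/ → /mi/, /ŋ/ → /ŋi/, /g/ → /gi/, /f/ → /fi/.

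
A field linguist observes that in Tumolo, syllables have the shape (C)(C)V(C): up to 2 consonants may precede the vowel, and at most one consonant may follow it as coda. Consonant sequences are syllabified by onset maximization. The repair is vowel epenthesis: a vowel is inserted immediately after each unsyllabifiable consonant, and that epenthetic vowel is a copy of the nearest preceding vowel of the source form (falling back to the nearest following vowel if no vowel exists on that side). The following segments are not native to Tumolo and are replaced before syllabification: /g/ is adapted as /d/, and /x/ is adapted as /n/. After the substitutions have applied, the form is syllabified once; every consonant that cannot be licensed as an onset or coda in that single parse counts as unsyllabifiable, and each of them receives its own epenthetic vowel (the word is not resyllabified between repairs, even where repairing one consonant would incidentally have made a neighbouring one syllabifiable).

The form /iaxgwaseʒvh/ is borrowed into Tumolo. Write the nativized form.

Substitution: /x/ → /n/, /g/ → /d/, giving /iandwaseʒvh/.
The consonants /v/, /h/ cannot be parsed into a legal (C)(C)V(C) syllable (at most one coda consonant is licensed; onsets may contain at most 2 consonants).
Inserting the epenthetic vowel yields /v/ → /ve/, /h/ → /he/.

iandwaseʒvehe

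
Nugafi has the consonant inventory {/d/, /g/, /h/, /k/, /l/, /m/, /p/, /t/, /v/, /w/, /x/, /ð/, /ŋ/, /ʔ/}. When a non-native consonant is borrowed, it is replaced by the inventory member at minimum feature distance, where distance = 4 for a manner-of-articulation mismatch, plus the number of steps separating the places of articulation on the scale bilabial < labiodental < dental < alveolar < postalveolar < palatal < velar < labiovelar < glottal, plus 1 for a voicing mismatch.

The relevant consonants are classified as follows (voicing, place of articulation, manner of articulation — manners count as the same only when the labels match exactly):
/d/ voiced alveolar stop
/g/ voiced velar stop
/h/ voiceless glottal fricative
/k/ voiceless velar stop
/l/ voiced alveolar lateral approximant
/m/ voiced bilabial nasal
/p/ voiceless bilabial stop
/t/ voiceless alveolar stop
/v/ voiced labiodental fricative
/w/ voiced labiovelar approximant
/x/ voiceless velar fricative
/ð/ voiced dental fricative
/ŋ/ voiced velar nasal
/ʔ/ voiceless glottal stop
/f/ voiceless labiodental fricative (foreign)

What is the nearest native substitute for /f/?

/v/ is closest: same manner (fricative), place distance 0 (labiodental→labiodental), voicing differs (+1); total 1. Next closest is /ð/ at distance 2.

v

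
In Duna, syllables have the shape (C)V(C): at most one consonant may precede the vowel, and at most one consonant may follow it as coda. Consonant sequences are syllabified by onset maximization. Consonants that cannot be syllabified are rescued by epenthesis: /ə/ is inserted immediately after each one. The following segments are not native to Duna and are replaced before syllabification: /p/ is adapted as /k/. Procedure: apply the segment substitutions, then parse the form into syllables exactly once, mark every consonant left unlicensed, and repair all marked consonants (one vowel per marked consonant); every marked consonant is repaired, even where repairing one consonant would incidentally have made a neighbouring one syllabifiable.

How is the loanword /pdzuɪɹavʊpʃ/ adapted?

Substitution: /p/ → /k/, giving /kdzuɪɹavʊkʃ/.
Syllabifying with onset maximization leaves /k/, /d/, /ʃ/ stranded (at most one coda consonant is licensed; onsets are limited to one consonant).
Each unlicensed consonant becomes the onset of a new syllable: /k/ → /kə/, /d/ → /də/, /ʃ/ → /ʃə/.

kədəzuɪɹavʊkʃə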